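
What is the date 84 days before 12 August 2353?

20 May 2353

Count 84 days before August 12, 2353:
May 2353: 31 − 20 = 11 days remain.
Then June (30), July (31): 30 + 31 = 61 days.
August 1–12, 2353: 12 days.
Total: 11 + 61 + 12 = 84 days.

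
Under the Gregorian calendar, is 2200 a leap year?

No

2200 is not a leap year (divisible by 100 but not 400).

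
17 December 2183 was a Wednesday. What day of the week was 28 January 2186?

December 17, 2183 → December 17, 2184: 366 days (2184 is a leap year).
December 17, 2184 → December 17, 2185: 365 days.
December 2185: 31 − 17 = 14 days remain.
January 1–28, 2186: 28 days.
Residual: 42 days.
Total: 773 days.
773 mod 7 = 3, so 3 days after Wednesday is Saturday.

Saturday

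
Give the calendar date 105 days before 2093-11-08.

2093-07-26

Count 105 days before November 8, 2093:
July 2093: 31 − 26 = 5 days remain.
Then August (31), September (30), October (31): 31 + 30 + 31 = 92 days.
November 1–8, 2093: 8 days.
Total: 5 + 92 + 8 = 105 days.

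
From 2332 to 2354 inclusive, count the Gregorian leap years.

6

Years divisible by 4 in [2332, 2354]: 2332, 2336, 2340, 2344, 2348, 2352.
No century exceptions apply. Count: 6.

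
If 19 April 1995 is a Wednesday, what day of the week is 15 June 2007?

Friday

Day-of-year of April 19, 1995: 109.
Day-of-year of June 15, 2007: 166.
1995 has 365 days, so 365 − 109 = 256 days remain in 1995.
Full years 1996–2006: 8 common + 3 leap = 8×365 + 3×366 = 4018 days.
Total: 256 + 4018 + 166 = 4440 days.
4440 mod 7 = 2, so 2 days after Wednesday is Friday.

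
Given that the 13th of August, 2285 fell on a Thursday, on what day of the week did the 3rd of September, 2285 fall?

August 2285: 31 − 13 = 18 days remain.
September 1–3, 2285: 3 days.
Total: 18 + 3 = 21 days.
21 is a multiple of 7, so the 3rd of September, 2285 falls on the same weekday: Thursday.

Thursday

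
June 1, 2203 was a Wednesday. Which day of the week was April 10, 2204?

Tuesday

June 2203: 30 − 1 = 29 days remain.
Then 9 full months totalling 275 days.
April 1–10, 2204: 10 days.
Total: 29 + 275 + 10 = 314 days.
314 mod 7 = 6, so 6 days after Wednesday is Tuesday.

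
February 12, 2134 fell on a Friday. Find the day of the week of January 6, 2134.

Wednesday

Count forward from the earlier date (January 6, 2134) to the later (February 12, 2134):
January 2134: 31 − 6 = 25 days remain.
February 1–12, 2134: 12 days (2134 is not a leap year).
Total: 25 + 12 = 37 days.
37 mod 7 = 2, so 2 days before Friday is Wednesday.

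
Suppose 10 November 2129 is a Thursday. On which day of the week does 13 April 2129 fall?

Count forward from the earlier date (April 13, 2129) to the later (November 10, 2129):
April 2129: 30 − 13 = 17 days remain.
Then May (31), June (30), July (31), August (31), September (30), October (31): 31 + 30 + 31 + 31 + 30 + 31 = 184 days.
November 1–10, 2129: 10 days.
Total: 17 + 184 + 10 = 211 days.
211 mod 7 = 1, so 1 day before Thursday is Wednesday.

Wednesday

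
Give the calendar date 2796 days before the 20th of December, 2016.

the 25th of April, 2009

Count 2796 days before December 20, 2016:
From April 25, 2009 to April 25, 2016: 7 years, of which 2 contain a Feb 29 — 5×365 + 2×366 = 2557 days.
April 2016: 30 − 25 = 5 days remain.
Then May (31), June (30), July (31), August (31), September (30), October (31), November (30): 31 + 30 + 31 + 31 + 30 + 31 + 30 = 214 days.
December 1–20, 2016: 20 days.
Residual: 239 days.
Total: 2796 days.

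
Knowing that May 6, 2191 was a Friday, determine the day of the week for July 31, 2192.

Day-of-year of May 6, 2191: 126.
Day-of-year of July 31, 2192: 213.
2191 has 365 days, so 365 − 126 = 239 days remain in 2191.
Total: 239 + 213 = 452 days.
452 mod 7 = 4, so 4 days after Friday is Tuesday.

Tuesday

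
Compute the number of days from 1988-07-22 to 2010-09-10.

8085

Day-of-year of July 22, 1988: 204.
Day-of-year of September 10, 2010: 253.
1988 has 366 days, so 366 − 204 = 162 days remain in 1988.
Full years 1989–2009: 16 common + 5 leap = 16×365 + 5×366 = 7670 days.
Total: 162 + 7670 + 253 = 8085 days.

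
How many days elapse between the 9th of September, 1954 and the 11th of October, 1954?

32

September 1954: 30 − 9 = 21 days remain.
October 1–11, 1954: 11 days.
Total: 21 + 11 = 32 days.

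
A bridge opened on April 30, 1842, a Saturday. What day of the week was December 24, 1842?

Saturday

April 1842: 30 − 30 = 0 days remain.
Then May (31), June (30), July (31), August (31), September (30), October (31), November (30): 31 + 30 + 31 + 31 + 30 + 31 + 30 = 214 days.
December 1–24, 1842: 24 days.
Total: 0 + 214 + 24 = 238 days.
238 is a multiple of 7, so December 24, 1842 falls on the same weekday: Saturday.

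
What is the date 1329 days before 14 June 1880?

24 October 1876

Count 1329 days before June 14, 1880:
October 24, 1876 → October 24, 1877: 365 days.
October 24, 1877 → October 24, 1878: 365 days.
October 24, 1878 → October 24, 1879: 365 days.
October 1879: 31 − 24 = 7 days remain.
Then November (30), December (31), January (31), February 1880 (29), March (31), April (30), May (31): 30 + 31 + 31 + 29 + 31 + 30 + 31 = 213 days.
June 1–14, 1880: 14 days.
Residual: 234 days.
Total: 1329 days.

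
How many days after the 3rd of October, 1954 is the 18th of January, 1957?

838

Day-of-year of October 3, 1954: 276.
Day-of-year of January 18, 1957: 18.
1954 has 365 days, so 365 − 276 = 89 days remain in 1954.
Full years: 1955: 365; 1956: 366. Sum = 731.
Total: 89 + 731 + 18 = 838 days.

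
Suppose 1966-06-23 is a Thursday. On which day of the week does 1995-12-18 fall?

From June 23, 1966 to June 23, 1995: 29 years, of which 7 contain a Feb 29 — 22×365 + 7×366 = 10592 days.
June 1995: 30 − 23 = 7 days remain.
Then July (31), August (31), September (30), October (31), November (30): 31 + 31 + 30 + 31 + 30 = 153 days.
December 1–18, 1995: 18 days.
Residual: 178 days.
Total: 10770 days.
10770 mod 7 = 4, so 4 days after Thursday is Monday.

Monday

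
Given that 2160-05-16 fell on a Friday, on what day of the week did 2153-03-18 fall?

Sunday

Count forward from the earlier date (March 18, 2153) to the later (May 16, 2160):
Day-of-year of March 18, 2153: 77.
Day-of-year of May 16, 2160: 137.
2153 has 365 days, so 365 − 77 = 288 days remain in 2153.
Full years: 2154: 365; 2155: 365; 2156: 366; 2157: 365; 2158: 365; 2159: 365. Sum = 2191.
Total: 288 + 2191 + 137 = 2616 days.
2616 mod 7 = 5, so 5 days before Friday is Sunday.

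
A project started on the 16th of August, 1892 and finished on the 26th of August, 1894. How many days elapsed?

740

August 16, 1892 → August 16, 1893: 365 days.
August 16, 1893 → August 16, 1894: 365 days.
Within August 1894: 26 − 16 = 10 days.
Total: 740 days.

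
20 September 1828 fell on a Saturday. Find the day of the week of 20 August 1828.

Count forward from the earlier date (August 20, 1828) to the later (September 20, 1828):
August 1828: 31 − 20 = 11 days remain.
September 1–20, 1828: 20 days.
Total: 11 + 20 = 31 days.
31 mod 7 = 3, so 3 days before Saturday is Wednesday.

Wednesday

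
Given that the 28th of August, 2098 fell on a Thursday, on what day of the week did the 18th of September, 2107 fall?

Sunday

From August 28, 2098 to August 28, 2107: 9 years, of which 1 contains a Feb 29 — 8×365 + 1×366 = 3286 days.
(2100 is not a leap year (divisible by 100 but not 400).)
August 2107: 31 − 28 = 3 days remain.
September 1–18, 2107: 18 days.
Residual: 21 days.
Total: 3307 days.
3307 mod 7 = 3, so 3 days after Thursday is Sunday.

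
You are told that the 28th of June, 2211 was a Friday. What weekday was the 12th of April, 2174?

Count forward from the earlier date (April 12, 2174) to the later (June 28, 2211):
Day-of-year of April 12, 2174: 102.
Day-of-year of June 28, 2211: 179.
2174 has 365 days, so 365 − 102 = 263 days remain in 2174.
Full years 2175–2210: 28 common + 8 leap = 28×365 + 8×366 = 13148 days.
Total: 263 + 13148 + 179 = 13590 days.
13590 mod 7 = 3, so 3 days before Friday is Tuesday.

Tuesday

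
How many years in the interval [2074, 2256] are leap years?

Years divisible by 4: 2076, 2080, …, 2256 — 46 in all.
Of these, 2100, 2200 are divisible by 100 but not 400, so not leap.
Leap years: 46 − 2 = 44.

44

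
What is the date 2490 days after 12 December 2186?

6 October 2193

Count 2490 days after December 12, 2186:
December 12, 2186 → December 12, 2187: 365 days.
December 12, 2187 → December 12, 2188: 366 days (2188 is a leap year).
December 12, 2188 → December 12, 2189: 365 days.
December 12, 2189 → December 12, 2190: 365 days.
December 12, 2190 → December 12, 2191: 365 days.
December 12, 2191 → December 12, 2192: 366 days (2192 is a leap year).
December 2192: 31 − 12 = 19 days remain.
Then 9 full months totalling 273 days.
October 1–6, 2193: 6 days.
Residual: 298 days.
Total: 2490 days.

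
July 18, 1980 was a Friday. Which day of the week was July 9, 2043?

Day-of-year of July 18, 1980: 200.
Day-of-year of July 9, 2043: 190.
1980 has 366 days, so 366 − 200 = 166 days remain in 1980.
Full years 1981–2042: 47 common + 15 leap = 47×365 + 15×366 = 22645 days.
Total: 166 + 22645 + 190 = 23001 days.
23001 mod 7 = 6, so 6 days after Friday is Thursday.

Thursday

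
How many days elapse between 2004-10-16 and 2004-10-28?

Within October 2004: 28 − 16 = 12 days.

12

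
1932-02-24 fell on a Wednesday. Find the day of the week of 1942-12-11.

Day-of-year of February 24, 1932: 55.
Day-of-year of December 11, 1942: 345.
1932 has 366 days, so 366 − 55 = 311 days remain in 1932.
Full years 1933–1941: 7 common + 2 leap = 7×365 + 2×366 = 3287 days.
Total: 311 + 3287 + 345 = 3943 days.
3943 mod 7 = 2, so 2 days after Wednesday is Friday.

Friday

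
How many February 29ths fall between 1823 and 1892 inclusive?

18

Years divisible by 4: 1824, 1828, …, 1892 — 18 in all.
No century exceptions apply. Count: 18.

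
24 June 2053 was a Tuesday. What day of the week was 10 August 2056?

Thursday

June 24, 2053 → June 24, 2054: 365 days.
June 24, 2054 → June 24, 2055: 365 days.
June 24, 2055 → June 24, 2056: 366 days (2056 is a leap year).
June 2056: 30 − 24 = 6 days remain.
Then July (31): 31 days.
August 1–10, 2056: 10 days.
Residual: 47 days.
Total: 1143 days.
1143 mod 7 = 2, so 2 days after Tuesday is Thursday.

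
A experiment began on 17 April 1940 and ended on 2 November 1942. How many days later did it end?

929

Day-of-year of April 17, 1940: 108.
Day-of-year of November 2, 1942: 306.
1940 has 366 days, so 366 − 108 = 258 days remain in 1940.
Full years: 1941: 365. Sum = 365.
Total: 258 + 365 + 306 = 929 days.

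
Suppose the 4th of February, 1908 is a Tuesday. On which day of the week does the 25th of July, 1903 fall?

Count forward from the earlier date (July 25, 1903) to the later (February 4, 1908):
Day-of-year of July 25, 1903: 206.
Day-of-year of February 4, 1908: 35.
1903 has 365 days, so 365 − 206 = 159 days remain in 1903.
Full years: 1904: 366; 1905: 365; 1906: 365; 1907: 365. Sum = 1461.
Total: 159 + 1461 + 35 = 1655 days.
1655 mod 7 = 3, so 3 days before Tuesday is Saturday.

Saturday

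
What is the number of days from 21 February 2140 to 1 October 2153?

4971

Day-of-year of February 21, 2140: 52.
Day-of-year of October 1, 2153: 274.
2140 has 366 days, so 366 − 52 = 314 days remain in 2140.
Full years 2141–2152: 9 common + 3 leap = 9×365 + 3×366 = 4383 days.
Total: 314 + 4383 + 274 = 4971 days.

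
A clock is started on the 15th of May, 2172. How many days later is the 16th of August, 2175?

1188

Day-of-year of May 15, 2172: 136.
Day-of-year of August 16, 2175: 228.
2172 has 366 days, so 366 − 136 = 230 days remain in 2172.
Full years: 2173: 365; 2174: 365. Sum = 730.
Total: 230 + 730 + 228 = 1188 days.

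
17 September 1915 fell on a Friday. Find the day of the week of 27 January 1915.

Count forward from the earlier date (January 27, 1915) to the later (September 17, 1915):
January 1915: 31 − 27 = 4 days remain.
Then February 1915 (28), March (31), April (30), May (31), June (30), July (31), August (31): 28 + 31 + 30 + 31 + 30 + 31 + 31 = 212 days.
September 1–17, 1915: 17 days.
Total: 4 + 212 + 17 = 233 days.
233 mod 7 = 2, so 2 days before Friday is Wednesday.

Wednesday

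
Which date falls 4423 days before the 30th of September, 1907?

the 20th of August, 1895

Count 4423 days before September 30, 1907:
Day-of-year of August 20, 1895: 232.
Day-of-year of September 30, 1907: 273.
1895 has 365 days, so 365 − 232 = 133 days remain in 1895.
Full years 1896–1906: 9 common + 2 leap = 9×365 + 2×366 = 4017 days.
Total: 133 + 4017 + 273 = 4423 days.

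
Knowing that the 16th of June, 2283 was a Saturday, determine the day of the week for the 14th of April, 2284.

Monday

Day-of-year of June 16, 2283: 167.
Day-of-year of April 14, 2284: 105.
2283 has 365 days, so 365 − 167 = 198 days remain in 2283.
Total: 198 + 105 = 303 days.
303 mod 7 = 2, so 2 days after Saturday is Monday.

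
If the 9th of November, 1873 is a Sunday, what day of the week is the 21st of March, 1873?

Friday

Count forward from the earlier date (March 21, 1873) to the later (November 9, 1873):
March 1873: 31 − 21 = 10 days remain.
Then April (30), May (31), June (30), July (31), August (31), September (30), October (31): 30 + 31 + 30 + 31 + 31 + 30 + 31 = 214 days.
November 1–9, 1873: 9 days.
Total: 10 + 214 + 9 = 233 days.
233 mod 7 = 2, so 2 days before Sunday is Friday.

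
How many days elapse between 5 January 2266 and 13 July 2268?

920

Day-of-year of January 5, 2266: 5.
Day-of-year of July 13, 2268: 195.
2266 has 365 days, so 365 − 5 = 360 days remain in 2266.
Full years: 2267: 365. Sum = 365.
Total: 360 + 365 + 195 = 920 days.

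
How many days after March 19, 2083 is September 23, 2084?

554

March 19, 2083 → March 19, 2084: 366 days (2084 is a leap year).
March 2084: 31 − 19 = 12 days remain.
Then April (30), May (31), June (30), July (31), August (31): 30 + 31 + 30 + 31 + 31 = 153 days.
September 1–23, 2084: 23 days.
Residual: 188 days.
Total: 554 days.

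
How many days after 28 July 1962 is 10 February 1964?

562

July 28, 1962 → July 28, 1963: 365 days.
July 1963: 31 − 28 = 3 days remain.
Then August (31), September (30), October (31), November (30), December (31), January (31): 31 + 30 + 31 + 30 + 31 + 31 = 184 days.
February 1–10, 1964: 10 days (1964 is a leap year).
Residual: 197 days.
Total: 562 days.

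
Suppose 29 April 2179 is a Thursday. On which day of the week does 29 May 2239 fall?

Day-of-year of April 29, 2179: 119.
Day-of-year of May 29, 2239: 149.
2179 has 365 days, so 365 − 119 = 246 days remain in 2179.
Full years 2180–2238: 45 common + 14 leap = 45×365 + 14×366 = 21549 days.
Total: 246 + 21549 + 149 = 21944 days.
21944 mod 7 = 6, so 6 days after Thursday is Wednesday.

Wednesday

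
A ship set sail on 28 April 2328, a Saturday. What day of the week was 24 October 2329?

Thursday

April 2328: 30 − 28 = 2 days remain.
Then 17 full months totalling 518 days.
October 1–24, 2329: 24 days.
Total: 2 + 518 + 24 = 544 days.
544 mod 7 = 5, so 5 days after Saturday is Thursday.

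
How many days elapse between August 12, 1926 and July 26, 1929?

August 12, 1926 → August 12, 1927: 365 days.
August 12, 1927 → August 12, 1928: 366 days (1928 is a leap year).
August 1928: 31 − 12 = 19 days remain.
Then 10 full months totalling 303 days.
July 1–26, 1929: 26 days.
Residual: 348 days.
Total: 1079 days.

1079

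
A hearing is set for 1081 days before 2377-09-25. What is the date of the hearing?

2374-10-10

Count 1081 days before September 25, 2377:
October 10, 2374 → October 10, 2375: 365 days.
October 10, 2375 → October 10, 2376: 366 days (2376 is a leap year).
October 2376: 31 − 10 = 21 days remain.
Then 10 full months totalling 304 days.
September 1–25, 2377: 25 days.
Residual: 350 days.
Total: 1081 days.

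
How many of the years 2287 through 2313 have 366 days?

Years divisible by 4 in [2287, 2313]: 2288, 2292, 2296, 2300, 2304, 2308, 2312.
Of these, 2300 is divisible by 100 but not 400, so not leap.
Leap years: 7 − 1 = 6.

6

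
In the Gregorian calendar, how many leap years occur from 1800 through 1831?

Years divisible by 4 in [1800, 1831]: 1800, 1804, 1808, 1812, 1816, 1820, 1824, 1828.
Of these, 1800 is divisible by 100 but not 400, so not leap.
Leap years: 8 − 1 = 7.

7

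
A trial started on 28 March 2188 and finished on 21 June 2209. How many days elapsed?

7754

From March 28, 2188 to March 28, 2209: 21 years, of which 4 contain a Feb 29 — 17×365 + 4×366 = 7669 days.
(2200 is not a leap year (divisible by 100 but not 400).)
March 2209: 31 − 28 = 3 days remain.
Then April (30), May (31): 30 + 31 = 61 days.
June 1–21, 2209: 21 days.
Residual: 85 days.
Total: 7754 days.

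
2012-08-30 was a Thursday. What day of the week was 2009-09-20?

Count forward from the earlier date (September 20, 2009) to the later (August 30, 2012):
September 20, 2009 → September 20, 2010: 365 days.
September 20, 2010 → September 20, 2011: 365 days.
September 2011: 30 − 20 = 10 days remain.
Then 10 full months totalling 305 days.
August 1–30, 2012: 30 days.
Residual: 345 days.
Total: 1075 days.
1075 mod 7 = 4, so 4 days before Thursday is Sunday.

Sunday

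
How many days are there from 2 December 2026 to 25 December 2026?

23

Within December 2026: 25 − 2 = 23 days.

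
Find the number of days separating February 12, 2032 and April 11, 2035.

Day-of-year of February 12, 2032: 43.
Day-of-year of April 11, 2035: 101.
2032 has 366 days, so 366 − 43 = 323 days remain in 2032.
Full years: 2033: 365; 2034: 365. Sum = 730.
Total: 323 + 730 + 101 = 1154 days.

1154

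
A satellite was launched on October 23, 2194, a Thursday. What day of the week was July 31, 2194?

Count forward from the earlier date (July 31, 2194) to the later (October 23, 2194):
July 2194: 31 − 31 = 0 days remain.
Then August (31), September (30): 31 + 30 = 61 days.
October 1–23, 2194: 23 days.
Total: 0 + 61 + 23 = 84 days.
84 is a multiple of 7, so July 31, 2194 falls on the same weekday: Thursday.

Thursday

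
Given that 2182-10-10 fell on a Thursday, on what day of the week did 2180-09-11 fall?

Monday

Count forward from the earlier date (September 11, 2180) to the later (October 10, 2182):
September 2180: 30 − 11 = 19 days remain.
Then 24 full months totalling 730 days.
October 1–10, 2182: 10 days.
Total: 19 + 730 + 10 = 759 days.
759 mod 7 = 3, so 3 days before Thursday is Monday.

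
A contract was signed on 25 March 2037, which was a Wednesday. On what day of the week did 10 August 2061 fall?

Wednesday

Day-of-year of March 25, 2037: 84.
Day-of-year of August 10, 2061: 222.
2037 has 365 days, so 365 − 84 = 281 days remain in 2037.
Full years 2038–2060: 17 common + 6 leap = 17×365 + 6×366 = 8401 days.
Total: 281 + 8401 + 222 = 8904 days.
8904 is a multiple of 7, so 10 August 2061 falls on the same weekday: Wednesday.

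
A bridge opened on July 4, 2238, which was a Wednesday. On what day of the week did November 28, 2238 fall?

Wednesday

July 2238: 31 − 4 = 27 days remain.
Then August (31), September (30), October (31): 31 + 30 + 31 = 92 days.
November 1–28, 2238: 28 days.
Total: 27 + 92 + 28 = 147 days.
147 is a multiple of 7, so November 28, 2238 falls on the same weekday: Wednesday.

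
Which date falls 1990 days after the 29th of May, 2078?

the 9th of November, 2083

Count 1990 days after May 29, 2078:
Day-of-year of May 29, 2078: 149.
Day-of-year of November 9, 2083: 313.
2078 has 365 days, so 365 − 149 = 216 days remain in 2078.
Full years: 2079: 365; 2080: 366; 2081: 365; 2082: 365. Sum = 1461.
Total: 216 + 1461 + 313 = 1990 days.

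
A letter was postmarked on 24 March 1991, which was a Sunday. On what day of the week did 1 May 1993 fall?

Saturday

March 24, 1991 → March 24, 1992: 366 days (1992 is a leap year).
March 24, 1992 → March 24, 1993: 365 days.
March 1993: 31 − 24 = 7 days remain.
Then April (30): 30 days.
May 1, 1993: 1 day.
Residual: 38 days.
Total: 769 days.
769 mod 7 = 6, so 6 days after Sunday is Saturday.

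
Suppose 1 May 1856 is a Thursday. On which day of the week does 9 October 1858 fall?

May 1, 1856 → May 1, 1857: 365 days.
May 1, 1857 → May 1, 1858: 365 days.
May 1858: 31 − 1 = 30 days remain.
Then June (30), July (31), August (31), September (30): 30 + 31 + 31 + 30 = 122 days.
October 1–9, 1858: 9 days.
Residual: 161 days.
Total: 891 days.
891 mod 7 = 2, so 2 days after Thursday is Saturday.

Saturday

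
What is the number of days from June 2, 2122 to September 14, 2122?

June 2122: 30 − 2 = 28 days remain.
Then July (31), August (31): 31 + 31 = 62 days.
September 1–14, 2122: 14 days.
Total: 28 + 62 + 14 = 104 days.

104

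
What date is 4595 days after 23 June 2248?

21 January 2261

Count 4595 days after June 23, 2248:
From June 23, 2248 to June 23, 2260: 12 years, of which 3 contain a Feb 29 — 9×365 + 3×366 = 4383 days.
June 2260: 30 − 23 = 7 days remain.
Then July (31), August (31), September (30), October (31), November (30), December (31): 31 + 31 + 30 + 31 + 30 + 31 = 184 days.
January 1–21, 2261: 21 days.
Residual: 212 days.
Total: 4595 days.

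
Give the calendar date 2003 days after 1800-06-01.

1805-11-25

Count 2003 days after June 1, 1800:
June 1, 1800 → June 1, 1801: 365 days.
June 1, 1801 → June 1, 1802: 365 days.
June 1, 1802 → June 1, 1803: 365 days.
June 1, 1803 → June 1, 1804: 366 days (1804 is a leap year).
June 1, 1804 → June 1, 1805: 365 days.
June 1805: 30 − 1 = 29 days remain.
Then July (31), August (31), September (30), October (31): 31 + 31 + 30 + 31 = 123 days.
November 1–25, 1805: 25 days.
Residual: 177 days.
Total: 2003 days.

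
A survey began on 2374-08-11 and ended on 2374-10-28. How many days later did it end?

78

August 2374: 31 − 11 = 20 days remain.
Then September (30): 30 days.
October 1–28, 2374: 28 days.
Total: 20 + 30 + 28 = 78 days.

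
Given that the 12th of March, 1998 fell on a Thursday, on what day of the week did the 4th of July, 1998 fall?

March 1998: 31 − 12 = 19 days remain.
Then April (30), May (31), June (30): 30 + 31 + 30 = 91 days.
July 1–4, 1998: 4 days.
Total: 19 + 91 + 4 = 114 days.
114 mod 7 = 2, so 2 days after Thursday is Saturday.

Saturday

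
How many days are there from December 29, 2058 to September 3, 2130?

26180

From December 29, 2058 to December 29, 2129: 71 years, of which 17 contain a Feb 29 — 54×365 + 17×366 = 25932 days.
(2100 is not a leap year (divisible by 100 but not 400).)
December 2129: 31 − 29 = 2 days remain.
Then January (31), February 2130 (28), March (31), April (30), May (31), June (30), July (31), August (31): 31 + 28 + 31 + 30 + 31 + 30 + 31 + 31 = 243 days.
September 1–3, 2130: 3 days.
Residual: 248 days.
Total: 26180 days.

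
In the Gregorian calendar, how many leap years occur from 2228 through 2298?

18

Years divisible by 4: 2228, 2232, …, 2296 — 18 in all.
No century exceptions apply. Count: 18.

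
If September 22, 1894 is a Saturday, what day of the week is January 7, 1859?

Count forward from the earlier date (January 7, 1859) to the later (September 22, 1894):
From January 7, 1859 to January 7, 1894: 35 years, of which 9 contain a Feb 29 — 26×365 + 9×366 = 12784 days.
January 1894: 31 − 7 = 24 days remain.
Then February 1894 (28), March (31), April (30), May (31), June (30), July (31), August (31): 28 + 31 + 30 + 31 + 30 + 31 + 31 = 212 days.
September 1–22, 1894: 22 days.
Residual: 258 days.
Total: 13042 days.
13042 mod 7 = 1, so 1 day before Saturday is Friday.

Friday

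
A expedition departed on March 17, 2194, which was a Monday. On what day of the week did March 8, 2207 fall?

From March 17, 2194 to March 17, 2206: 12 years, of which 2 contain a Feb 29 — 10×365 + 2×366 = 4382 days.
(2200 is not a leap year (divisible by 100 but not 400).)
March 2206: 31 − 17 = 14 days remain.
Then 11 full months totalling 334 days.
March 1–8, 2207: 8 days.
Residual: 356 days.
Total: 4738 days.
4738 mod 7 = 6, so 6 days after Monday is Sunday.

Sunday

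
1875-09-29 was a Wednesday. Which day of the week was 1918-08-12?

Monday

Day-of-year of September 29, 1875: 272.
Day-of-year of August 12, 1918: 224.
1875 has 365 days, so 365 − 272 = 93 days remain in 1875.
Full years 1876–1917: 32 common + 10 leap = 32×365 + 10×366 = 15340 days.
Total: 93 + 15340 + 224 = 15657 days.
15657 mod 7 = 5, so 5 days after Wednesday is Monday.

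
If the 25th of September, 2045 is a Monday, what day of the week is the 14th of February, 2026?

Saturday

Count forward from the earlier date (February 14, 2026) to the later (September 25, 2045):
Day-of-year of February 14, 2026: 45.
Day-of-year of September 25, 2045: 268.
2026 has 365 days, so 365 − 45 = 320 days remain in 2026.
Full years 2027–2044: 13 common + 5 leap = 13×365 + 5×366 = 6575 days.
Total: 320 + 6575 + 268 = 7163 days.
7163 mod 7 = 2, so 2 days before Monday is Saturday.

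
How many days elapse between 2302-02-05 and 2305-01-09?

1069

Day-of-year of February 5, 2302: 36.
Day-of-year of January 9, 2305: 9.
2302 has 365 days, so 365 − 36 = 329 days remain in 2302.
Full years: 2303: 365; 2304: 366. Sum = 731.
Total: 329 + 731 + 9 = 1069 days.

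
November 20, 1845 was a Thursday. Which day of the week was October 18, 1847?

November 20, 1845 → November 20, 1846: 365 days.
November 1846: 30 − 20 = 10 days remain.
Then 10 full months totalling 304 days.
October 1–18, 1847: 18 days.
Residual: 332 days.
Total: 697 days.
697 mod 7 = 4, so 4 days after Thursday is Monday.

Monday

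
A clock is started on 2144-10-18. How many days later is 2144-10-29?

11

Within October 2144: 29 − 18 = 11 days.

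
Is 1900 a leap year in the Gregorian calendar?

No

1900 is not a leap year (divisible by 100 but not 400).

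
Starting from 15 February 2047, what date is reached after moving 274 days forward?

16 November 2047

Count 274 days after February 15, 2047:
February 2047: 28 − 15 = 13 days remain (2047 is not a leap year, so February has 28 days).
Then March (31), April (30), May (31), June (30), July (31), August (31), September (30), October (31): 31 + 30 + 31 + 30 + 31 + 31 + 30 + 31 = 245 days.
November 1–16, 2047: 16 days.
Total: 13 + 245 + 16 = 274 days.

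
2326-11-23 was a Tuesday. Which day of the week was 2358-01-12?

Sunday

From November 23, 2326 to November 23, 2357: 31 years, of which 8 contain a Feb 29 — 23×365 + 8×366 = 11323 days.
November 2357: 30 − 23 = 7 days remain.
Then December (31): 31 days.
January 1–12, 2358: 12 days.
Residual: 50 days.
Total: 11373 days.
11373 mod 7 = 5, so 5 days after Tuesday is Sunday.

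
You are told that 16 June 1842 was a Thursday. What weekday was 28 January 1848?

Friday

Day-of-year of June 16, 1842: 167.
Day-of-year of January 28, 1848: 28.
1842 has 365 days, so 365 − 167 = 198 days remain in 1842.
Full years: 1843: 365; 1844: 366; 1845: 365; 1846: 365; 1847: 365. Sum = 1826.
Total: 198 + 1826 + 28 = 2052 days.
2052 mod 7 = 1, so 1 day after Thursday is Friday.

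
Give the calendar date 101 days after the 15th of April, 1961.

the 25th of July, 1961

Count 101 days after April 15, 1961:
April 1961: 30 − 15 = 15 days remain.
Then May (31), June (30): 31 + 30 = 61 days.
July 1–25, 1961: 25 days.
Total: 15 + 61 + 25 = 101 days.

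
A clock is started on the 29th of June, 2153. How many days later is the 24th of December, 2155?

908

Day-of-year of June 29, 2153: 180.
Day-of-year of December 24, 2155: 358.
2153 has 365 days, so 365 − 180 = 185 days remain in 2153.
Full years: 2154: 365. Sum = 365.
Total: 185 + 365 + 358 = 908 days.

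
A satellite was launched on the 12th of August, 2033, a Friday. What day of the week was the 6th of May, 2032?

Count forward from the earlier date (May 6, 2032) to the later (August 12, 2033):
May 6, 2032 → May 6, 2033: 365 days.
May 2033: 31 − 6 = 25 days remain.
Then June (30), July (31): 30 + 31 = 61 days.
August 1–12, 2033: 12 days.
Residual: 98 days.
Total: 463 days.
463 mod 7 = 1, so 1 day before Friday is Thursday.

Thursday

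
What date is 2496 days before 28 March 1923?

27 May 1916

Count 2496 days before March 28, 1923:
May 27, 1916 → May 27, 1917: 365 days.
May 27, 1917 → May 27, 1918: 365 days.
May 27, 1918 → May 27, 1919: 365 days.
May 27, 1919 → May 27, 1920: 366 days (1920 is a leap year).
May 27, 1920 → May 27, 1921: 365 days.
May 27, 1921 → May 27, 1922: 365 days.
May 1922: 31 − 27 = 4 days remain.
Then 9 full months totalling 273 days.
March 1–28, 1923: 28 days.
Residual: 305 days.
Total: 2496 days.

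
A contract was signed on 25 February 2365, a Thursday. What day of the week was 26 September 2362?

Wednesday

Count forward from the earlier date (September 26, 2362) to the later (February 25, 2365):
Day-of-year of September 26, 2362: 269.
Day-of-year of February 25, 2365: 56.
2362 has 365 days, so 365 − 269 = 96 days remain in 2362.
Full years: 2363: 365; 2364: 366. Sum = 731.
Total: 96 + 731 + 56 = 883 days.
883 mod 7 = 1, so 1 day before Thursday is Wednesday.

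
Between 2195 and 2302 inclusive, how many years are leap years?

Years divisible by 4: 2196, 2200, …, 2300 — 27 in all.
Of these, 2200, 2300 are divisible by 100 but not 400, so not leap.
Leap years: 27 − 2 = 25.

25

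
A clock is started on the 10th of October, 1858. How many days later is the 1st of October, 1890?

Day-of-year of October 10, 1858: 283.
Day-of-year of October 1, 1890: 274.
1858 has 365 days, so 365 − 283 = 82 days remain in 1858.
Full years 1859–1889: 23 common + 8 leap = 23×365 + 8×366 = 11323 days.
Total: 82 + 11323 + 274 = 11679 days.

11679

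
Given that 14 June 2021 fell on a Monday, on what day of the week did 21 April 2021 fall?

Count forward from the earlier date (April 21, 2021) to the later (June 14, 2021):
April 2021: 30 − 21 = 9 days remain.
Then May (31): 31 days.
June 1–14, 2021: 14 days.
Total: 9 + 31 + 14 = 54 days.
54 mod 7 = 5, so 5 days before Monday is Wednesday.

Wednesday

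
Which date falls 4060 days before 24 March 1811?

9 February 1800

Count 4060 days before March 24, 1811:
From February 9, 1800 to February 9, 1811: 11 years, of which 2 contain a Feb 29 — 9×365 + 2×366 = 4017 days.
(1800 is not a leap year (divisible by 100 but not 400).)
February 1811: 28 − 9 = 19 days remain (1811 is not a leap year, so February has 28 days).
March 1–24, 1811: 24 days.
Residual: 43 days.
Total: 4060 days.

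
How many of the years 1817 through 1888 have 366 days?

Years divisible by 4: 1820, 1824, …, 1888 — 18 in all.
No century exceptions apply. Count: 18.

18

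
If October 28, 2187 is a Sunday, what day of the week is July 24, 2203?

Sunday

From October 28, 2187 to October 28, 2202: 15 years, of which 3 contain a Feb 29 — 12×365 + 3×366 = 5478 days.
(2200 is not a leap year (divisible by 100 but not 400).)
October 2202: 31 − 28 = 3 days remain.
Then November (30), December (31), January (31), February 2203 (28), March (31), April (30), May (31), June (30): 30 + 31 + 31 + 28 + 31 + 30 + 31 + 30 = 242 days.
July 1–24, 2203: 24 days.
Residual: 269 days.
Total: 5747 days.
5747 is a multiple of 7, so July 24, 2203 falls on the same weekday: Sunday.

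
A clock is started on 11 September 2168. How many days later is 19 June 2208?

14525

Day-of-year of September 11, 2168: 255.
Day-of-year of June 19, 2208: 171.
2168 has 366 days, so 366 − 255 = 111 days remain in 2168.
Full years 2169–2207: 31 common + 8 leap = 31×365 + 8×366 = 14243 days.
Total: 111 + 14243 + 171 = 14525 days.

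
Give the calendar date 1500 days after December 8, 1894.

January 16, 1899

Count 1500 days after December 8, 1894:
December 8, 1894 → December 8, 1895: 365 days.
December 8, 1895 → December 8, 1896: 366 days (1896 is a leap year).
December 8, 1896 → December 8, 1897: 365 days.
December 8, 1897 → December 8, 1898: 365 days.
December 1898: 31 − 8 = 23 days remain.
January 1–16, 1899: 16 days.
Residual: 39 days.
Total: 1500 days.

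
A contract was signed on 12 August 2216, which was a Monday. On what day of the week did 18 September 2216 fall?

Wednesday

August 2216: 31 − 12 = 19 days remain.
September 1–18, 2216: 18 days.
Total: 19 + 18 = 37 days.
37 mod 7 = 2, so 2 days after Monday is Wednesday.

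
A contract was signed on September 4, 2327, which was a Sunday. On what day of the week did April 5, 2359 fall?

Day-of-year of September 4, 2327: 247.
Day-of-year of April 5, 2359: 95.
2327 has 365 days, so 365 − 247 = 118 days remain in 2327.
Full years 2328–2358: 23 common + 8 leap = 23×365 + 8×366 = 11323 days.
Total: 118 + 11323 + 95 = 11536 days.
11536 is a multiple of 7, so April 5, 2359 falls on the same weekday: Sunday.

Sunday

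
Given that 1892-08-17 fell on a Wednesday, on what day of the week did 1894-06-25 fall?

August 17, 1892 → August 17, 1893: 365 days.
August 1893: 31 − 17 = 14 days remain.
Then 9 full months totalling 273 days.
June 1–25, 1894: 25 days.
Residual: 312 days.
Total: 677 days.
677 mod 7 = 5, so 5 days after Wednesday is Monday.

Monday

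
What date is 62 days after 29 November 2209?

30 January 2210

Count 62 days after November 29, 2209:
November 2209: 30 − 29 = 1 day remains.
Then December (31): 31 days.
January 1–30, 2210: 30 days.
Residual: 62 days.
Total: 62 days.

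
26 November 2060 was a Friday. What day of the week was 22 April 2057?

Sunday

Count forward from the earlier date (April 22, 2057) to the later (November 26, 2060):
Day-of-year of April 22, 2057: 112.
Day-of-year of November 26, 2060: 331.
2057 has 365 days, so 365 − 112 = 253 days remain in 2057.
Full years: 2058: 365; 2059: 365. Sum = 730.
Total: 253 + 730 + 331 = 1314 days.
1314 mod 7 = 5, so 5 days before Friday is Sunday.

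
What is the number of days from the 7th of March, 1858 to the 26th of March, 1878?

Day-of-year of March 7, 1858: 66.
Day-of-year of March 26, 1878: 85.
1858 has 365 days, so 365 − 66 = 299 days remain in 1858.
Full years 1859–1877: 14 common + 5 leap = 14×365 + 5×366 = 6940 days.
Total: 299 + 6940 + 85 = 7324 days.

7324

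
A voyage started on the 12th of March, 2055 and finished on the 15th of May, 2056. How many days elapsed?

March 2055: 31 − 12 = 19 days remain.
Then 13 full months totalling 396 days.
May 1–15, 2056: 15 days.
Total: 19 + 396 + 15 = 430 days.

430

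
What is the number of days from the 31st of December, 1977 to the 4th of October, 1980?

1008

December 31, 1977 → December 31, 1978: 365 days.
December 31, 1978 → December 31, 1979: 365 days.
December 1979: 31 − 31 = 0 days remain.
Then 9 full months totalling 274 days.
October 1–4, 1980: 4 days.
Residual: 278 days.
Total: 1008 days.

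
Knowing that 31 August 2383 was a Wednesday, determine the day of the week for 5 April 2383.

Count forward from the earlier date (April 5, 2383) to the later (August 31, 2383):
April 2383: 30 − 5 = 25 days remain.
Then May (31), June (30), July (31): 31 + 30 + 31 = 92 days.
August 1–31, 2383: 31 days.
Total: 25 + 92 + 31 = 148 days.
148 mod 7 = 1, so 1 day before Wednesday is Tuesday.

Tuesday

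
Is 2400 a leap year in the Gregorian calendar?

Yes

2400 is a leap year (divisible by 400).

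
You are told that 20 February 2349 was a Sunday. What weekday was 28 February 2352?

Thursday

February 20, 2349 → February 20, 2350: 365 days.
February 20, 2350 → February 20, 2351: 365 days.
February 20, 2351 → February 20, 2352: 365 days.
Within February 2352: 28 − 20 = 8 days.
Total: 1103 days.
1103 mod 7 = 4, so 4 days after Sunday is Thursday.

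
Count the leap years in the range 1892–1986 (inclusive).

Years divisible by 4: 1892, 1896, …, 1984 — 24 in all.
Of these, 1900 is divisible by 100 but not 400, so not leap.
Leap years: 24 − 1 = 23.

23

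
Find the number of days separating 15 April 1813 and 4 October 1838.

From April 15, 1813 to April 15, 1838: 25 years, of which 6 contain a Feb 29 — 19×365 + 6×366 = 9131 days.
April 1838: 30 − 15 = 15 days remain.
Then May (31), June (30), July (31), August (31), September (30): 31 + 30 + 31 + 31 + 30 = 153 days.
October 1–4, 1838: 4 days.
Residual: 172 days.
Total: 9303 days.

9303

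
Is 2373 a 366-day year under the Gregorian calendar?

No

2373 is not a leap year.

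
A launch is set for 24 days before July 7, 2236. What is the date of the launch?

June 13, 2236

Count 24 days before July 7, 2236:
June 2236: 30 − 13 = 17 days remain.
July 1–7, 2236: 7 days.
Total: 17 + 7 = 24 days.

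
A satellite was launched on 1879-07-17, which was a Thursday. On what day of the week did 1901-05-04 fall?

From July 17, 1879 to July 17, 1900: 21 years, of which 5 contain a Feb 29 — 16×365 + 5×366 = 7670 days.
(1900 is not a leap year (divisible by 100 but not 400).)
July 1900: 31 − 17 = 14 days remain.
Then 9 full months totalling 273 days.
May 1–4, 1901: 4 days.
Residual: 291 days.
Total: 7961 days.
7961 mod 7 = 2, so 2 days after Thursday is Saturday.

Saturday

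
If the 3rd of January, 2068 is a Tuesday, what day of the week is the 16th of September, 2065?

Wednesday

Count forward from the earlier date (September 16, 2065) to the later (January 3, 2068):
Day-of-year of September 16, 2065: 259.
Day-of-year of January 3, 2068: 3.
2065 has 365 days, so 365 − 259 = 106 days remain in 2065.
Full years: 2066: 365; 2067: 365. Sum = 730.
Total: 106 + 730 + 3 = 839 days.
839 mod 7 = 6, so 6 days before Tuesday is Wednesday.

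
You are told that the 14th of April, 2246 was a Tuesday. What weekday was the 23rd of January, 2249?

Tuesday

April 14, 2246 → April 14, 2247: 365 days.
April 14, 2247 → April 14, 2248: 366 days (2248 is a leap year).
April 2248: 30 − 14 = 16 days remain.
Then May (31), June (30), July (31), August (31), September (30), October (31), November (30), December (31): 31 + 30 + 31 + 31 + 30 + 31 + 30 + 31 = 245 days.
January 1–23, 2249: 23 days.
Residual: 284 days.
Total: 1015 days.
1015 is a multiple of 7, so the 23rd of January, 2249 falls on the same weekday: Tuesday.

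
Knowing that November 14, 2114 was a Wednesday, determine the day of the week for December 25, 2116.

Friday

November 14, 2114 → November 14, 2115: 365 days.
November 14, 2115 → November 14, 2116: 366 days (2116 is a leap year).
November 2116: 30 − 14 = 16 days remain.
December 1–25, 2116: 25 days.
Residual: 41 days.
Total: 772 days.
772 mod 7 = 2, so 2 days after Wednesday is Friday.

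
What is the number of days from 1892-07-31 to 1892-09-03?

34

July 1892: 31 − 31 = 0 days remain.
Then August (31): 31 days.
September 1–3, 1892: 3 days.
Total: 0 + 31 + 3 = 34 days.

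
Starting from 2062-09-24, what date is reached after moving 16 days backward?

2062-09-08

Count 16 days before September 24, 2062:
Within September 2062: 24 − 8 = 16 days.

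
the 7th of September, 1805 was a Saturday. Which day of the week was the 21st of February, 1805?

Count forward from the earlier date (February 21, 1805) to the later (September 7, 1805):
February 1805: 28 − 21 = 7 days remain (1805 is not a leap year, so February has 28 days).
Then March (31), April (30), May (31), June (30), July (31), August (31): 31 + 30 + 31 + 30 + 31 + 31 = 184 days.
September 1–7, 1805: 7 days.
Total: 7 + 184 + 7 = 198 days.
198 mod 7 = 2, so 2 days before Saturday is Thursday.

Thursday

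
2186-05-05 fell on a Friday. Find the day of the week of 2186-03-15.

Wednesday

Count forward from the earlier date (March 15, 2186) to the later (May 5, 2186):
March 2186: 31 − 15 = 16 days remain.
Then April (30): 30 days.
May 1–5, 2186: 5 days.
Total: 16 + 30 + 5 = 51 days.
51 mod 7 = 2, so 2 days before Friday is Wednesday.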